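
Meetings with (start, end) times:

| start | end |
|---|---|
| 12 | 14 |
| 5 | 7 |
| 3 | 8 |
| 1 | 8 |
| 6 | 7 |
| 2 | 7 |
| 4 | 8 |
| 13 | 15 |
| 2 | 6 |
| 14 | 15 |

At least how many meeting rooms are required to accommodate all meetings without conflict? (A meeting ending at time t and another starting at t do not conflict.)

Count concurrent intervals with a sweep; the peak is the room count.
Events (time:±→running): 1:+→1 2:+→2 2:+→3 3:+→4 4:+→5 5:+→6 … peak 6.

6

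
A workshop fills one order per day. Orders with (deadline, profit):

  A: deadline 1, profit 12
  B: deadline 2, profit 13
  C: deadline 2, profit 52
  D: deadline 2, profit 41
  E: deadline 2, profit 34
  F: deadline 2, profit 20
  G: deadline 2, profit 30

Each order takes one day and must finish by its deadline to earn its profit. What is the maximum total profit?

93

By profit: C(d2,52), D(d2,41), E(d2,34), G(d2,30), F(d2,20), B(d2,13), A(d1,12)
C→slot 2; D→slot 1; E skipped; G skipped; F skipped; B skipped; A skipped.
Profit = 41 + 52 = 93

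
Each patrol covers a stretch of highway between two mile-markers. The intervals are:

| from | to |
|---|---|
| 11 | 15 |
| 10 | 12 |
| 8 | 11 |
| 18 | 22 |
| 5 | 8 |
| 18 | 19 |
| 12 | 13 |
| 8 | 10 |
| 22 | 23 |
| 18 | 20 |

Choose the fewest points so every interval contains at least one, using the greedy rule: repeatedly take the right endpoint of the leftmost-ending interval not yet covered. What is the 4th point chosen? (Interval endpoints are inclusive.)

Process intervals by earliest right end; each time one isn't hit yet, stab at its right endpoint.
Sorted: [5,8] [8,10] [8,11] [10,12] [12,13] [11,15] [18,19] [18,20] [18,22] [22,23]
{[5,8],[8,10],[8,11]} hit by 8; {[10,12],[12,13],[11,15]} hit by 12; {[18,19],[18,20],[18,22]} hit by 19; {[22,23]} hit by 23.
Points: 8, 12, 19, 23 (4 total).

23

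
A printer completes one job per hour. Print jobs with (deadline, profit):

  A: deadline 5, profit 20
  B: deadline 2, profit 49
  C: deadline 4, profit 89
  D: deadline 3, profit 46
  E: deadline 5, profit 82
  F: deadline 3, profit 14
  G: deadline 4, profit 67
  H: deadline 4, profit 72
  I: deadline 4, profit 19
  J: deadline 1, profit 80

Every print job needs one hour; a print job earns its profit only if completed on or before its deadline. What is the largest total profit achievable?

Take jobs in profit order; each goes to the latest open slot no later than its deadline.
Profit order: C=89 E=82 J=80 H=72 G=67 B=49 D=46 A=20 I=19 F=14
Assign: C→slot 4, E→slot 5, J→slot 1, H→slot 3, G→slot 2, B skipped, D skipped, A skipped, I skipped, F skipped.
Slots: [1:J] [2:G] [3:H] [4:C] [5:E]
Profit = 80 + 67 + 72 + 89 + 82 = 390

390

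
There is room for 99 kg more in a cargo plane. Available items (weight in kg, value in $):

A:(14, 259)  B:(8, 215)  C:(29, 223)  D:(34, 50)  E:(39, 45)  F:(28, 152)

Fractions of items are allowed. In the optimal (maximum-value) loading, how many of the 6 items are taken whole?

4

Sort by value per unit weight and fill in that order.
Ratios (sorted): B 26.88, A 18.50, C 7.69, F 5.43, D 1.47, E 1.15
take B (8 @ 215); take A (14 @ 259); take C (29 @ 223); take F (28 @ 152); take 20/34 of D → 29.41. Capacity used 99/99.
4 item(s) taken whole; one partial (take 20/34 of D).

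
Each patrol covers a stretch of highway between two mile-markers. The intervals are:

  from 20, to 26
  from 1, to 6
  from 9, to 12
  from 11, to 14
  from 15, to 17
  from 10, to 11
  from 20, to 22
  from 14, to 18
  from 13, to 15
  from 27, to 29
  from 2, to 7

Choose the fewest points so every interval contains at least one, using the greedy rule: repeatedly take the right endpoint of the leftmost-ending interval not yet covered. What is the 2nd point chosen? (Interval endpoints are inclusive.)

11

Process intervals by earliest right end; each time one isn't hit yet, stab at its right endpoint.
By right end: [1,6]  [2,7]  [10,11]  [9,12]  [11,14]  [13,15]  [15,17]  [14,18]  [20,22]  [20,26]  [27,29]
[1,6] uncovered → point at 6; [10,11] uncovered → point at 11; [13,15] uncovered → point at 15; [20,22] uncovered → point at 22; [27,29] uncovered → point at 29.
Points: 6, 11, 15, 22, 29 (5 total).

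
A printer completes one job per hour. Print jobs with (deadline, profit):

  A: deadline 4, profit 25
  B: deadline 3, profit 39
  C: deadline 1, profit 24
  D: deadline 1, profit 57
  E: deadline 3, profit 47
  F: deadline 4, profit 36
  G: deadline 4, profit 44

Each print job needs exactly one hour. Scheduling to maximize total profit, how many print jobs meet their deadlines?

4

Profit order: D=57 E=47 G=44 B=39 F=36 A=25 C=24
Assign: D→slot 1, E→slot 3, G→slot 4, B→slot 2, F skipped, A skipped, C skipped.
Slots: [1:D] [2:B] [3:E] [4:G]
4 of 7 scheduled.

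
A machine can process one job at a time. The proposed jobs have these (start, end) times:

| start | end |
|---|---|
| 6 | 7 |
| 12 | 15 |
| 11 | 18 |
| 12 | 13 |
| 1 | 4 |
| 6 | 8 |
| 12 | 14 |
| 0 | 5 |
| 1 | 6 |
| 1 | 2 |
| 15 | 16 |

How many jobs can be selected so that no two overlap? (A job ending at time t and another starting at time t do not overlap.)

Order by finish time; keep every interval that doesn't clash with the previous kept one.
By end time: (1,2), (1,4), (0,5), (1,6), (6,7), (6,8), (12,13), (12,14), (12,15), (15,16), (11,18).
Pick (1,2); next start ≥ 2 → (6,7); next start ≥ 7 → (12,13); next start ≥ 13 → (15,16).
Selected 4 jobs.

4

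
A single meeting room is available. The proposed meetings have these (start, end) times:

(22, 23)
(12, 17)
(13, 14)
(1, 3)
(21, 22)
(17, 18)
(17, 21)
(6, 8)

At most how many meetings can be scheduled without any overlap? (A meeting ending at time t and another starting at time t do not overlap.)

6

Order by finish time; keep every interval that doesn't clash with the previous kept one.
Sorted by end: (1,3)  (6,8)  (13,14)  (12,17)  (17,18)  (17,21)  (21,22)  (22,23)
take (1,3); take (6,8); take (13,14); take (17,18); skip (17,21); take (21,22); take (22,23).
Selected 6 meetings.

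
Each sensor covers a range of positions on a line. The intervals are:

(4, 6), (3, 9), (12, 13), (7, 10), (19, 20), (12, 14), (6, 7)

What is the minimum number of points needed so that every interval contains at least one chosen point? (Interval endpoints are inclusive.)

4

Sort by right endpoint; whenever an interval is uncovered, place a point at its right end.
By right end: [4,6]  [6,7]  [3,9]  [7,10]  [12,13]  [12,14]  [19,20]
[4,6] uncovered → point at 6; [7,10] uncovered → point at 10; [12,13] uncovered → point at 13; [19,20] uncovered → point at 20.
Points: 6, 10, 13, 20 (4 total).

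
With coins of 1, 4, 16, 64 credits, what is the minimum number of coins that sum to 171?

171 = 2×64 + 2×16 + 2×4 + 3×1
Total coins = 2 + 2 + 2 + 3 = 9

9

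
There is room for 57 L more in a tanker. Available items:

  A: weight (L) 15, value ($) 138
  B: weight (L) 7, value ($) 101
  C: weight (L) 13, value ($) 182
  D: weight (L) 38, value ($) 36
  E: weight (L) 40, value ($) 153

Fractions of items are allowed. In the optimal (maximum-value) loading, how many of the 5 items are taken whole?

3

Sort by value per unit weight and fill in that order.
Order: B (101/7=14.43) > C (182/13=14.00) > A (138/15=9.20) > E (153/40=3.83) > D (36/38=0.95)
Fill: take B (7 @ 101) → take C (13 @ 182) → take A (15 @ 138) → take 22/40 of E → 84.15; 57/57 used.
3 item(s) taken whole; one partial (take 22/40 of E).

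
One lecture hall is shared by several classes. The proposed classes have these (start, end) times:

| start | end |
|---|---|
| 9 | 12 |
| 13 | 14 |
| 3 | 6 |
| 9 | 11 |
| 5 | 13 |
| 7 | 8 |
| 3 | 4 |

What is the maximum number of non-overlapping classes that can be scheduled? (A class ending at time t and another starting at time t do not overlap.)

Order by finish time; keep every interval that doesn't clash with the previous kept one.
By end time: (3,4), (3,6), (7,8), (9,11), (9,12), (5,13), (13,14).
Pick (3,4); next start ≥ 4 → (7,8); next start ≥ 8 → (9,11); next start ≥ 11 → (13,14).
Selected 4 classes.

4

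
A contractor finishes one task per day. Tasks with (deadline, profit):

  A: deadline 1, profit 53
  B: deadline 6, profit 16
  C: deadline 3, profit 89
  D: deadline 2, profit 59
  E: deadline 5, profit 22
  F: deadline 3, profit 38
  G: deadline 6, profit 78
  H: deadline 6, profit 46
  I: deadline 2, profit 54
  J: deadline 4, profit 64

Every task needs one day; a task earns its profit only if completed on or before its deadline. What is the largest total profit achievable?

Take jobs in profit order; each goes to the latest open slot no later than its deadline.
Profit order: C=89 G=78 J=64 D=59 I=54 A=53 H=46 F=38 E=22 B=16
Assign: C→slot 3, G→slot 6, J→slot 4, D→slot 2, I→slot 1, A skipped, H→slot 5, F skipped, E skipped, B skipped.
Slots: [1:I] [2:D] [3:C] [4:J] [5:H] [6:G]
Profit = 54 + 59 + 89 + 64 + 46 + 78 = 390

390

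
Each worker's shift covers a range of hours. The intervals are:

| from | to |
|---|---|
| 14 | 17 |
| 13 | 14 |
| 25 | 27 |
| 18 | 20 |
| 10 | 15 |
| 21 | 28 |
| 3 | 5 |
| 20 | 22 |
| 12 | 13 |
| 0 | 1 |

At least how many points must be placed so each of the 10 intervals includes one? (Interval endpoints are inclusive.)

Sorted: [0,1] [3,5] [12,13] [13,14] [10,15] [14,17] [18,20] [20,22] [25,27] [21,28]
{[0,1]} hit by 1; {[3,5]} hit by 5; {[12,13],[13,14],[10,15]} hit by 13; {[14,17]} hit by 17; {[18,20],[20,22]} hit by 20; {[25,27],[21,28]} hit by 27.
Points: 1, 5, 13, 17, 20, 27 (6 total).

6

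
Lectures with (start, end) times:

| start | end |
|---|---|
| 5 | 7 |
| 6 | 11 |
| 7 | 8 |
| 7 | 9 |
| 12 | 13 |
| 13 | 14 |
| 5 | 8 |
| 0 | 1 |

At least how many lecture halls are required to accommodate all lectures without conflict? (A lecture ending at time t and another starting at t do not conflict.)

starts: [0, 5, 5, 6, 7, 7, 12, 13]
ends:   [1, 7, 8, 8, 9, 11, 13, 14]
s0→1 e1→0 s5→1 s5→2 s6→3 e7→2 s7→3 s7→4  — peak 4.

4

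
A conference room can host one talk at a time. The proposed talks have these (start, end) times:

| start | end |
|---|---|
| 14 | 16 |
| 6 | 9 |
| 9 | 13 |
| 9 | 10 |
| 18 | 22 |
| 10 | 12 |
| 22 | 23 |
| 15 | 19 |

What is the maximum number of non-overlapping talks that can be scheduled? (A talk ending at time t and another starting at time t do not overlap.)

6

Order by finish time; keep every interval that doesn't clash with the previous kept one.
By end time: (6,9), (9,10), (10,12), (9,13), (14,16), (15,19), (18,22), (22,23).
Pick (6,9); next start ≥ 9 → (9,10); next start ≥ 10 → (10,12); next start ≥ 12 → (14,16); next start ≥ 16 → (18,22); next start ≥ 22 → (22,23).
Selected 6 talks.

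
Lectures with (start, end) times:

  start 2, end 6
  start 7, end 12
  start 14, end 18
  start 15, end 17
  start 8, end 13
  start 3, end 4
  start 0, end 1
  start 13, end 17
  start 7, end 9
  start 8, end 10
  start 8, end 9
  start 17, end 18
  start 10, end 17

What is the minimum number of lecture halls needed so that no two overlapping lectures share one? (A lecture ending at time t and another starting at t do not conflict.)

starts: [0, 2, 3, 7, 7, 8, 8, 8, 10, 13, 14, 15, 17]
ends:   [1, 4, 6, 9, 9, 10, 12, 13, 17, 17, 17, 18, 18]
s0→1 e1→0 s2→1 s3→2 e4→1 e6→0 s7→1 s7→2 s8→3 s8→4 s8→5  — peak 5.

5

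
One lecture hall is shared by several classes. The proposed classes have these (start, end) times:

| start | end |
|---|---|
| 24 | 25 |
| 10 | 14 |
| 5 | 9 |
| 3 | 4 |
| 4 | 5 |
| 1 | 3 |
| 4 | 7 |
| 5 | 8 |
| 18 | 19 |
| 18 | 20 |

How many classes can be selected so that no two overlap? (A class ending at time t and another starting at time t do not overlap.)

By end time: (1,3), (3,4), (4,5), (4,7), (5,8), (5,9), (10,14), (18,19), (18,20), (24,25).
Pick (1,3); next start ≥ 3 → (3,4); next start ≥ 4 → (4,5); next start ≥ 5 → (5,8); next start ≥ 8 → (10,14); next start ≥ 14 → (18,19); next start ≥ 19 → (24,25).
Selected 7 classes.

7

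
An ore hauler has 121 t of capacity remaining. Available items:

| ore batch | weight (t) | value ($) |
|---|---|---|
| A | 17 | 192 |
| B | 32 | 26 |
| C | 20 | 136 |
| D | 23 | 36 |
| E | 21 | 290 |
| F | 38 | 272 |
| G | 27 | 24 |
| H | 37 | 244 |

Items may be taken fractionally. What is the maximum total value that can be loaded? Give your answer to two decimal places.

1054.86

Ratios (sorted): E 13.81, A 11.29, F 7.16, C 6.80, H 6.59, D 1.57, G 0.89, B 0.81
take E (21 @ 290); take A (17 @ 192); take F (38 @ 272); take C (20 @ 136); take 25/37 of H → 164.86. Capacity used 121/121.
Total value = 1054.86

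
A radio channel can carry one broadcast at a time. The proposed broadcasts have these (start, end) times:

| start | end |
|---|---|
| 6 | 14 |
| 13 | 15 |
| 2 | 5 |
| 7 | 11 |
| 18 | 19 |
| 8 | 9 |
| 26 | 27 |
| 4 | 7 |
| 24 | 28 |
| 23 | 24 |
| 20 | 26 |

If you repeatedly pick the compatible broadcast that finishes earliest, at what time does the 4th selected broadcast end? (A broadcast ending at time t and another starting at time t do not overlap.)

19

Greedy by earliest finish: after sorting by end time, pick each interval compatible with the last pick.
By end time: (2,5), (4,7), (8,9), (7,11), (6,14), (13,15), (18,19), (23,24), (20,26), (26,27), (24,28).
Pick (2,5); next start ≥ 5 → (8,9); next start ≥ 9 → (13,15); next start ≥ 15 → (18,19); next start ≥ 19 → (23,24); next start ≥ 24 → (26,27).
Selected: (2,5) (8,9) (13,15) (18,19) (23,24) (26,27)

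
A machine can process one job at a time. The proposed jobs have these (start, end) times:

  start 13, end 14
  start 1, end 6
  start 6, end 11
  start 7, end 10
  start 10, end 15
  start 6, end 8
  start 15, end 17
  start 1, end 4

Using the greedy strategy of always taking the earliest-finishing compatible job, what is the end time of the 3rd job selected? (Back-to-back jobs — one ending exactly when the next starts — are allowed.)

14

By end time: (1,4), (1,6), (6,8), (7,10), (6,11), (13,14), (10,15), (15,17).
Pick (1,4); next start ≥ 4 → (6,8); next start ≥ 8 → (13,14); next start ≥ 14 → (15,17).
Selected: (1,4) (6,8) (13,14) (15,17)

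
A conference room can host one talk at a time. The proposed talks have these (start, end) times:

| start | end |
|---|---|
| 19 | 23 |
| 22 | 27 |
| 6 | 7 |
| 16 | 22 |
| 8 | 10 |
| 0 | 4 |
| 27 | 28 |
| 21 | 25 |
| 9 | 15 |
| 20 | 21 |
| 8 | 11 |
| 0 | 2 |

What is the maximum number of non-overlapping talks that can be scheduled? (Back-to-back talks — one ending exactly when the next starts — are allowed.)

Order by finish time; keep every interval that doesn't clash with the previous kept one.
Sorted by end: (0,2)  (0,4)  (6,7)  (8,10)  (8,11)  (9,15)  (20,21)  (16,22)  (19,23)  (21,25)  (22,27)  (27,28)
take (0,2); take (6,7); take (8,10); skip (8,11); take (20,21); skip (16,22); take (21,25); take (27,28).
Selected 6 talks.

6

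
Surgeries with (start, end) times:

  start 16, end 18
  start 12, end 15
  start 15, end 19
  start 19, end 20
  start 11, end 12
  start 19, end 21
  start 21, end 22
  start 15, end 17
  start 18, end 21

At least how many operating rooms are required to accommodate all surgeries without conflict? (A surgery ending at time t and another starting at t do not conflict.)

starts: [11, 12, 15, 15, 16, 18, 19, 19, 21]
ends:   [12, 15, 17, 18, 19, 20, 21, 21, 22]
s11→1 e12→0 s12→1 e15→0 s15→1 s15→2 s16→3  — peak 3.

3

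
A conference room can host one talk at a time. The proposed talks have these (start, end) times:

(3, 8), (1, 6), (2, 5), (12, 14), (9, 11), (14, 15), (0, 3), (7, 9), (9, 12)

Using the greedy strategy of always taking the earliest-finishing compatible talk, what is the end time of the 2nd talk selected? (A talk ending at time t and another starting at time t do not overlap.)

8

Order by finish time; keep every interval that doesn't clash with the previous kept one.
Sorted by end: (0,3)  (2,5)  (1,6)  (3,8)  (7,9)  (9,11)  (9,12)  (12,14)  (14,15)
take (0,3); skip (1,6); take (3,8); take (9,11); take (12,14); take (14,15).
Selected: (0,3) (3,8) (9,11) (12,14) (14,15)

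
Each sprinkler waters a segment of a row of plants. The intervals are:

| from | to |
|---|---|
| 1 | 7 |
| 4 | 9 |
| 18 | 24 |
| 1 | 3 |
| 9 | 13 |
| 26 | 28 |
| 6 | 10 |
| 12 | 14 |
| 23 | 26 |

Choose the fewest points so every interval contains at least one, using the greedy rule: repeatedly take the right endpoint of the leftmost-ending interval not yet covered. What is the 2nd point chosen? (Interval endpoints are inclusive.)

Sort by right endpoint; whenever an interval is uncovered, place a point at its right end.
Sorted: [1,3] [1,7] [4,9] [6,10] [9,13] [12,14] [18,24] [23,26] [26,28]
{[1,3],[1,7]} hit by 3; {[4,9],[6,10],[9,13]} hit by 9; {[12,14]} hit by 14; {[18,24],[23,26]} hit by 24; {[26,28]} hit by 28.
Points: 3, 9, 14, 24, 28 (5 total).

9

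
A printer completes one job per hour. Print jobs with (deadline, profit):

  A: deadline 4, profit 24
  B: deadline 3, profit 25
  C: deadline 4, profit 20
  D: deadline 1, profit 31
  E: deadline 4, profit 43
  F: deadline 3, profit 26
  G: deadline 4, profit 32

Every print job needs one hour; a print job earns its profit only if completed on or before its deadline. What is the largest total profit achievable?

Take jobs in profit order; each goes to the latest open slot no later than its deadline.
Profit order: E=43 G=32 D=31 F=26 B=25 A=24 C=20
Assign: E→slot 4, G→slot 3, D→slot 1, F→slot 2, B skipped, A skipped, C skipped.
Slots: [1:D] [2:F] [3:G] [4:E]
Profit = 31 + 26 + 32 + 43 = 132

132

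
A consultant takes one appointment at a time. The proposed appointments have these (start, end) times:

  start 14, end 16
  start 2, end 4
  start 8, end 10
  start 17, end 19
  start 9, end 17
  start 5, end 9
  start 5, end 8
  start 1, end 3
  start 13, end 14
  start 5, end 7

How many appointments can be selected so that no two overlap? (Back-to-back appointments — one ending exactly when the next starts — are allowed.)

Order by finish time; keep every interval that doesn't clash with the previous kept one.
Sorted by end: (1,3)  (2,4)  (5,7)  (5,8)  (5,9)  (8,10)  (13,14)  (14,16)  (9,17)  (17,19)
take (1,3); take (5,7); skip (5,9); take (8,10); take (13,14); take (14,16); take (17,19).
Selected 6 appointments.

6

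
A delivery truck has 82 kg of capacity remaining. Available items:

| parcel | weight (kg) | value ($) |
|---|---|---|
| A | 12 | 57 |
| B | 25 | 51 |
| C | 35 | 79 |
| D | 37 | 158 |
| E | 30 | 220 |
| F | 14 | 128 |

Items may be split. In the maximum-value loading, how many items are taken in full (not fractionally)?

Greedy by value/weight ratio, highest first.
Order: F (128/14=9.14) > E (220/30=7.33) > A (57/12=4.75) > D (158/37=4.27) > C (79/35=2.26) > B (51/25=2.04)
Fill: take F (14 @ 128) → take E (30 @ 220) → take A (12 @ 57) → take 26/37 of D → 111.03; 82/82 used.
3 item(s) taken whole; one partial (take 26/37 of D).

3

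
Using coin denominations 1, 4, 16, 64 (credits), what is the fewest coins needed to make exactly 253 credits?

Use the largest denomination that fits, subtract, and repeat.
253 = 3×64 + 3×16 + 3×4 + 1×1
Total coins = 3 + 3 + 3 + 1 = 10

10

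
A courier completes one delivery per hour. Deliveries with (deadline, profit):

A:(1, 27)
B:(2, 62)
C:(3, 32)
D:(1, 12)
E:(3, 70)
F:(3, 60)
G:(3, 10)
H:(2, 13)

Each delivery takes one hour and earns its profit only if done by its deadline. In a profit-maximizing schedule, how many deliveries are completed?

Sort by profit descending; place each in the latest free slot ≤ its deadline.
Profit order: E=70 B=62 F=60 C=32 A=27 H=13 D=12 G=10
Assign: E→slot 3, B→slot 2, F→slot 1, C skipped, A skipped, H skipped, D skipped, G skipped.
Slots: [1:F] [2:B] [3:E]
3 of 8 scheduled.

3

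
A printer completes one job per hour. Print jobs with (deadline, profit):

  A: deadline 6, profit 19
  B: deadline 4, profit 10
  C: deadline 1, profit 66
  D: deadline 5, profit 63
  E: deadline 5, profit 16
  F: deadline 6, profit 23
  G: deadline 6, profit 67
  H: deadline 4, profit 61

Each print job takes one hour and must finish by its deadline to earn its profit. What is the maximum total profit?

Sort by profit descending; place each in the latest free slot ≤ its deadline.
By profit: G(d6,67), C(d1,66), D(d5,63), H(d4,61), F(d6,23), A(d6,19), E(d5,16), B(d4,10)
G→slot 6; C→slot 1; D→slot 5; H→slot 4; F→slot 3; A→slot 2; E skipped; B skipped.
Profit = 66 + 19 + 23 + 61 + 63 + 67 = 299

299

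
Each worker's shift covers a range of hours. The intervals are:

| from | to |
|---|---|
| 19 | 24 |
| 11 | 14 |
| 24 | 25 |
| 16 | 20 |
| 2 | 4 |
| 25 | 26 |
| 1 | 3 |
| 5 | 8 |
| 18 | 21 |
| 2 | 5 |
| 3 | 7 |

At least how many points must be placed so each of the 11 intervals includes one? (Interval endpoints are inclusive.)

5

Sort by right endpoint; whenever an interval is uncovered, place a point at its right end.
Sorted: [1,3] [2,4] [2,5] [3,7] [5,8] [11,14] [16,20] [18,21] [19,24] [24,25] [25,26]
{[1,3],[2,4],[2,5],[3,7]} hit by 3; {[5,8]} hit by 8; {[11,14]} hit by 14; {[16,20],[18,21],[19,24]} hit by 20; {[24,25],[25,26]} hit by 25.
Points: 3, 8, 14, 20, 25 (5 total).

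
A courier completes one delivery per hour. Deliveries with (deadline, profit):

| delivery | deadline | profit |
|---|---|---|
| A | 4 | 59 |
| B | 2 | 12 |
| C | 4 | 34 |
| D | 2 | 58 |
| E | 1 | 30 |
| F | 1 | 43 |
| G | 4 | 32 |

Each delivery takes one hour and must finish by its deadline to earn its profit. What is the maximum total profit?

Take jobs in profit order; each goes to the latest open slot no later than its deadline.
By profit: A(d4,59), D(d2,58), F(d1,43), C(d4,34), G(d4,32), E(d1,30), B(d2,12)
A→slot 4; D→slot 2; F→slot 1; C→slot 3; G skipped; E skipped; B skipped.
Profit = 43 + 58 + 34 + 59 = 194

194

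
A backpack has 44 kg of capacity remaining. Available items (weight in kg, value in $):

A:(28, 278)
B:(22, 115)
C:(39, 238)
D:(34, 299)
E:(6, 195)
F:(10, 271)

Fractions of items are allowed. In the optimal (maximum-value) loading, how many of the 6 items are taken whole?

3

Greedy by value/weight ratio, highest first.
Ratios (sorted): E 32.50, F 27.10, A 9.93, D 8.79, C 6.10, B 5.23
take E (6 @ 195); take F (10 @ 271); take A (28 @ 278). Capacity used 44/44.
3 item(s) taken whole.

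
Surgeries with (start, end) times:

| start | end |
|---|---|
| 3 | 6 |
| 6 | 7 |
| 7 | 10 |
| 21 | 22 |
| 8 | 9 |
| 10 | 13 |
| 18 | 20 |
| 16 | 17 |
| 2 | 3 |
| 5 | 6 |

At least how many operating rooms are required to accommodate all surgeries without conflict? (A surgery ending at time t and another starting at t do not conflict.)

2

Count concurrent intervals with a sweep; the peak is the room count.
Events (time:±→running): 2:+→1 3:-→0 3:+→1 5:+→2 … peak 2.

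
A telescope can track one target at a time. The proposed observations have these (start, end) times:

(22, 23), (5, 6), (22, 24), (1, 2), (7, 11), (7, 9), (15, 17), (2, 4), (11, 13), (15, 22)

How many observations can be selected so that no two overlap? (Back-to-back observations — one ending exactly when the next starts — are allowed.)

Greedy by earliest finish: after sorting by end time, pick each interval compatible with the last pick.
Sorted by end: (1,2)  (2,4)  (5,6)  (7,9)  (7,11)  (11,13)  (15,17)  (15,22)  (22,23)  (22,24)
take (1,2); take (2,4); take (5,6); take (7,9); take (11,13); take (15,17); take (22,23).
Selected 7 observations.

7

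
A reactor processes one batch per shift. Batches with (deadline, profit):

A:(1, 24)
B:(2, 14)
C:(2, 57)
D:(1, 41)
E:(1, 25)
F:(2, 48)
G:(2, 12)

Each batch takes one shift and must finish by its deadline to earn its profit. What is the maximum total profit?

Profit order: C=57 F=48 D=41 E=25 A=24 B=14 G=12
Assign: C→slot 2, F→slot 1, D skipped, E skipped, A skipped, B skipped, G skipped.
Slots: [1:F] [2:C]
Profit = 48 + 57 = 105

105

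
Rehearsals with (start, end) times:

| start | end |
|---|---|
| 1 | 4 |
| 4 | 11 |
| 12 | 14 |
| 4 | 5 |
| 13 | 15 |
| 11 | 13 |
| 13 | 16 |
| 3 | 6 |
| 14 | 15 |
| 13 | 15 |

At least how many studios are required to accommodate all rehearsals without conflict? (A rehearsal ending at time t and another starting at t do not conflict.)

Count concurrent intervals with a sweep; the peak is the room count.
Events (time:±→running): 1:+→1 3:+→2 4:-→1 4:+→2 4:+→3 5:-→2 6:-→1 11:-→0 11:+→1 12:+→2 13:-→1 13:+→2 13:+→3 13:+→4 … peak 4.

4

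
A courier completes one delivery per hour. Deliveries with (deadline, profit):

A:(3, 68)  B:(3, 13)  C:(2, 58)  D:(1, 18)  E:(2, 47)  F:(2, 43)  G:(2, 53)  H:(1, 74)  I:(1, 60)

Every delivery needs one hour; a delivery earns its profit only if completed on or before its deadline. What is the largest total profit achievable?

200

Take jobs in profit order; each goes to the latest open slot no later than its deadline.
Profit order: H=74 A=68 I=60 C=58 G=53 E=47 F=43 D=18 B=13
Assign: H→slot 1, A→slot 3, I skipped, C→slot 2, G skipped, E skipped, F skipped, D skipped, B skipped.
Slots: [1:H] [2:C] [3:A]
Profit = 74 + 58 + 68 = 200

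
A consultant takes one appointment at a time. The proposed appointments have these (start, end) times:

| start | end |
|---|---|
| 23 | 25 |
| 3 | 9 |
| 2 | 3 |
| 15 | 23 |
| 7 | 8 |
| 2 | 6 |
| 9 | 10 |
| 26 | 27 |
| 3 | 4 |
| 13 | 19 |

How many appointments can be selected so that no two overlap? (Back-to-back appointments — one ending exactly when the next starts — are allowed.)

7

Order by finish time; keep every interval that doesn't clash with the previous kept one.
By end time: (2,3), (3,4), (2,6), (7,8), (3,9), (9,10), (13,19), (15,23), (23,25), (26,27).
Pick (2,3); next start ≥ 3 → (3,4); next start ≥ 4 → (7,8); next start ≥ 8 → (9,10); next start ≥ 10 → (13,19); next start ≥ 19 → (23,25); next start ≥ 25 → (26,27).
Selected 7 appointments.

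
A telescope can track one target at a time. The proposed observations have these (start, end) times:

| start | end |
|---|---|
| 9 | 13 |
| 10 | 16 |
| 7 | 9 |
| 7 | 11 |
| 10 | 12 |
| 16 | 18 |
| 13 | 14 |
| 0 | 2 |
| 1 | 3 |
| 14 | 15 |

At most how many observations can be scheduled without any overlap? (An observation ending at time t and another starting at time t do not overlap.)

6

Greedy by earliest finish: after sorting by end time, pick each interval compatible with the last pick.
Sorted by end: (0,2)  (1,3)  (7,9)  (7,11)  (10,12)  (9,13)  (13,14)  (14,15)  (10,16)  (16,18)
take (0,2); skip (1,3); take (7,9); take (10,12); take (13,14); take (14,15); take (16,18).
Selected 6 observations.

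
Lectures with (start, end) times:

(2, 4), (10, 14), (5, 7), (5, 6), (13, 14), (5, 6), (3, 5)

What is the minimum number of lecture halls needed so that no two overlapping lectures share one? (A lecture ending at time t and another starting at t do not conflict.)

3

The answer is the maximum number of intervals overlapping at any instant.
Events (time:±→running): 2:+→1 3:+→2 4:-→1 5:-→0 5:+→1 5:+→2 5:+→3 … peak 3.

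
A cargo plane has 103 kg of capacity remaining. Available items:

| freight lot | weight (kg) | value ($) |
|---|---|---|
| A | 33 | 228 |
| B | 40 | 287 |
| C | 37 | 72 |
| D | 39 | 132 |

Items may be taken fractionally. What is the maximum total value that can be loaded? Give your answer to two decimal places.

616.54

Order: B (287/40=7.17) > A (228/33=6.91) > D (132/39=3.38) > C (72/37=1.95)
Fill: take B (40 @ 287) → take A (33 @ 228) → take 30/39 of D → 101.54; 103/103 used.
Total value = 616.54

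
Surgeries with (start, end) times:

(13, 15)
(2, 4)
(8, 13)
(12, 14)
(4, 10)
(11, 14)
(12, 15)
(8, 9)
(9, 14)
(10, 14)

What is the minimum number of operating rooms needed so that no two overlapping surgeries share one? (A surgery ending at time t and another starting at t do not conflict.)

starts: [2, 4, 8, 8, 9, 10, 11, 12, 12, 13]
ends:   [4, 9, 10, 13, 14, 14, 14, 14, 15, 15]
s2→1 e4→0 s4→1 s8→2 s8→3 e9→2 s9→3 e10→2 s10→3 s11→4 s12→5 s12→6  — peak 6.

6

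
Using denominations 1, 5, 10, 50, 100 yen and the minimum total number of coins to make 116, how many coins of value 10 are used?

116 = 1×100 + 1×10 + 1×5 + 1×1
Count of 10: 1

1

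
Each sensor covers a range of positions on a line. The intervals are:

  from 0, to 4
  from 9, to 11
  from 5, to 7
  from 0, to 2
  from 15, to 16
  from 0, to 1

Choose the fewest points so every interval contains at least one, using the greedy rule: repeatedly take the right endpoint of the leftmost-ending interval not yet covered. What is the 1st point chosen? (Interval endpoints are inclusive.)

Sort by right endpoint; whenever an interval is uncovered, place a point at its right end.
By right end: [0,1]  [0,2]  [0,4]  [5,7]  [9,11]  [15,16]
[0,1] uncovered → point at 1; [5,7] uncovered → point at 7; [9,11] uncovered → point at 11; [15,16] uncovered → point at 16.
Points: 1, 7, 11, 16 (4 total).

1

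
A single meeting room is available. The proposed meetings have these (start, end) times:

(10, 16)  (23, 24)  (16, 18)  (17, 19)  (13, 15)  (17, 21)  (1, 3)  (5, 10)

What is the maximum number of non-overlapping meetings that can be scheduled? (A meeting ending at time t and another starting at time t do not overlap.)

Greedy by earliest finish: after sorting by end time, pick each interval compatible with the last pick.
By end time: (1,3), (5,10), (13,15), (10,16), (16,18), (17,19), (17,21), (23,24).
Pick (1,3); next start ≥ 3 → (5,10); next start ≥ 10 → (13,15); next start ≥ 15 → (16,18); next start ≥ 18 → (23,24).
Selected 5 meetings.

5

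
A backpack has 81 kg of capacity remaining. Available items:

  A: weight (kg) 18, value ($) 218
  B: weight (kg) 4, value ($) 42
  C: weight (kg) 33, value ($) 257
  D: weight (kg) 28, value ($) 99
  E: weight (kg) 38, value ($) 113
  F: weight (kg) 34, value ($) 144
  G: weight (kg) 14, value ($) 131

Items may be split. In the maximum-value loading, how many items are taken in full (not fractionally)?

Greedy by value/weight ratio, highest first.
Order: A (218/18=12.11) > B (42/4=10.50) > G (131/14=9.36) > C (257/33=7.79) > F (144/34=4.24) > D (99/28=3.54) > E (113/38=2.97)
Fill: take A (18 @ 218) → take B (4 @ 42) → take G (14 @ 131) → take C (33 @ 257) → take 12/34 of F → 50.82; 81/81 used.
4 item(s) taken whole; one partial (take 12/34 of F).

4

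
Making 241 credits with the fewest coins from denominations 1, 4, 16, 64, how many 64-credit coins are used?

3

241 = 3×64 + 3×16 + 1×1
Count of 64: 3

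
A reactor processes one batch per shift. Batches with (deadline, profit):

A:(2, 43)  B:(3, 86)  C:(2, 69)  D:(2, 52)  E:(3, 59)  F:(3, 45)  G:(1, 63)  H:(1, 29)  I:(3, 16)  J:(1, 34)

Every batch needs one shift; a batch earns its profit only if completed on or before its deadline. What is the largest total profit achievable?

218

Take jobs in profit order; each goes to the latest open slot no later than its deadline.
Profit order: B=86 C=69 G=63 E=59 D=52 F=45 A=43 J=34 H=29 I=16
Assign: B→slot 3, C→slot 2, G→slot 1, E skipped, D skipped, F skipped, A skipped, J skipped, H skipped, I skipped.
Slots: [1:G] [2:C] [3:B]
Profit = 63 + 69 + 86 = 218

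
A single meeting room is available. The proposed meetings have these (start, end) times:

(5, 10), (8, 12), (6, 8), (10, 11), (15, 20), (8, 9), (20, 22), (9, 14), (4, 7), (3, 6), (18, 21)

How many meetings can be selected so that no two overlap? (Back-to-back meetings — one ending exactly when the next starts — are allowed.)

By end time: (3,6), (4,7), (6,8), (8,9), (5,10), (10,11), (8,12), (9,14), (15,20), (18,21), (20,22).
Pick (3,6); next start ≥ 6 → (6,8); next start ≥ 8 → (8,9); next start ≥ 9 → (10,11); next start ≥ 11 → (15,20); next start ≥ 20 → (20,22).
Selected 6 meetings.

6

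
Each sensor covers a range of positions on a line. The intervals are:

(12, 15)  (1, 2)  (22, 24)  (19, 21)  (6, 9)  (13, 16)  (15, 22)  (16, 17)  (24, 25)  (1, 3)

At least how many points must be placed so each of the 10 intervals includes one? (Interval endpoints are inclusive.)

6

Sorted: [1,2] [1,3] [6,9] [12,15] [13,16] [16,17] [19,21] [15,22] [22,24] [24,25]
{[1,2],[1,3]} hit by 2; {[6,9]} hit by 9; {[12,15],[13,16]} hit by 15; {[16,17]} hit by 17; {[19,21],[15,22]} hit by 21; {[22,24],[24,25]} hit by 24.
Points: 2, 9, 15, 17, 21, 24 (6 total).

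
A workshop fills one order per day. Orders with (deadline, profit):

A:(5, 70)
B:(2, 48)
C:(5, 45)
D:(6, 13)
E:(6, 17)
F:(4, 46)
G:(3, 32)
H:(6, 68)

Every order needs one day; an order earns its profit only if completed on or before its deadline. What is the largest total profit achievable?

Profit order: A=70 H=68 B=48 F=46 C=45 G=32 E=17 D=13
Assign: A→slot 5, H→slot 6, B→slot 2, F→slot 4, C→slot 3, G→slot 1, E skipped, D skipped.
Slots: [1:G] [2:B] [3:C] [4:F] [5:A] [6:H]
Profit = 32 + 48 + 45 + 46 + 70 + 68 = 309

309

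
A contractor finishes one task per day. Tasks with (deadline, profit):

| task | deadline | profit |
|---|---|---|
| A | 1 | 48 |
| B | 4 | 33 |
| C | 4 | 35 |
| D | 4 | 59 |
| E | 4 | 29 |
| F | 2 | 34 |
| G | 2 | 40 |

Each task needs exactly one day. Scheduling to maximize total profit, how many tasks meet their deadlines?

4

Profit order: D=59 A=48 G=40 C=35 F=34 B=33 E=29
Assign: D→slot 4, A→slot 1, G→slot 2, C→slot 3, F skipped, B skipped, E skipped.
Slots: [1:A] [2:G] [3:C] [4:D]
4 of 7 scheduled.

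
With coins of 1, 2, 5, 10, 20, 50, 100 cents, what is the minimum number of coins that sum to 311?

5

311 − 3×100→11 − 1×10→1 − 1×1→0
Total coins = 3 + 1 + 1 = 5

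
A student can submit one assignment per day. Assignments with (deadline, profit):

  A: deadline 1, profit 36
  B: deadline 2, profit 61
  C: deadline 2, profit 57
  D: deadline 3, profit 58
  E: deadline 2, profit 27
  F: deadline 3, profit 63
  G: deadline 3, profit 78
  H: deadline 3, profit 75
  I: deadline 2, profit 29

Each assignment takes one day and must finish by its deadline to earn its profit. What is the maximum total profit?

216

Take jobs in profit order; each goes to the latest open slot no later than its deadline.
Profit order: G=78 H=75 F=63 B=61 D=58 C=57 A=36 I=29 E=27
Assign: G→slot 3, H→slot 2, F→slot 1, B skipped, D skipped, C skipped, A skipped, I skipped, E skipped.
Slots: [1:F] [2:H] [3:G]
Profit = 63 + 75 + 78 = 216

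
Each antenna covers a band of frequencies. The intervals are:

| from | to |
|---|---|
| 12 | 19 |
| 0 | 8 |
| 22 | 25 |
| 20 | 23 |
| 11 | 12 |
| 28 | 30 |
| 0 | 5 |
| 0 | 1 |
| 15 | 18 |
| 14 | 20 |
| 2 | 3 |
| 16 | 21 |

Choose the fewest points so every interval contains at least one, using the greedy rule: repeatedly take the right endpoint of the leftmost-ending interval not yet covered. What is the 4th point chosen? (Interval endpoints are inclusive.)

Process intervals by earliest right end; each time one isn't hit yet, stab at its right endpoint.
By right end: [0,1]  [2,3]  [0,5]  [0,8]  [11,12]  [15,18]  [12,19]  [14,20]  [16,21]  [20,23]  [22,25]  [28,30]
[0,1] uncovered → point at 1; [2,3] uncovered → point at 3; [11,12] uncovered → point at 12; [15,18] uncovered → point at 18; [20,23] uncovered → point at 23; [28,30] uncovered → point at 30.
Points: 1, 3, 12, 18, 23, 30 (6 total).

18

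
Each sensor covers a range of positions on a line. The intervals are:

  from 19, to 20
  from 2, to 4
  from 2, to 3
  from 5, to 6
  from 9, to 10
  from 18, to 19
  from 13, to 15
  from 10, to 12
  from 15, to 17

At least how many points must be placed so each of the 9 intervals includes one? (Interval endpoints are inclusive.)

Process intervals by earliest right end; each time one isn't hit yet, stab at its right endpoint.
Sorted: [2,3] [2,4] [5,6] [9,10] [10,12] [13,15] [15,17] [18,19] [19,20]
{[2,3],[2,4]} hit by 3; {[5,6]} hit by 6; {[9,10],[10,12]} hit by 10; {[13,15],[15,17]} hit by 15; {[18,19],[19,20]} hit by 19.
Points: 3, 6, 10, 15, 19 (5 total).

5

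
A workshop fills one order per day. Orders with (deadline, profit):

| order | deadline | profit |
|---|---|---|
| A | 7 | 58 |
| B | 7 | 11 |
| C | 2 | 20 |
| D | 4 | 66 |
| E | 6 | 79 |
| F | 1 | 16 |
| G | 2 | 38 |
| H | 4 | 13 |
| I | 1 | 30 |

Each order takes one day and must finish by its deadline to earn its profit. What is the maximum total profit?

By profit: E(d6,79), D(d4,66), A(d7,58), G(d2,38), I(d1,30), C(d2,20), F(d1,16), H(d4,13), B(d7,11)
E→slot 6; D→slot 4; A→slot 7; G→slot 2; I→slot 1; C skipped; F skipped; H→slot 3; B→slot 5.
Profit = 30 + 38 + 13 + 66 + 11 + 79 + 58 = 295

295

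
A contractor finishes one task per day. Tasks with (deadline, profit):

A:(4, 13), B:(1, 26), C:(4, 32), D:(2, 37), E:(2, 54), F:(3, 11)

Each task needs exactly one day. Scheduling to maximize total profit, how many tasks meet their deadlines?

By profit: E(d2,54), D(d2,37), C(d4,32), B(d1,26), A(d4,13), F(d3,11)
E→slot 2; D→slot 1; C→slot 4; B skipped; A→slot 3; F skipped.
4 of 6 scheduled.

4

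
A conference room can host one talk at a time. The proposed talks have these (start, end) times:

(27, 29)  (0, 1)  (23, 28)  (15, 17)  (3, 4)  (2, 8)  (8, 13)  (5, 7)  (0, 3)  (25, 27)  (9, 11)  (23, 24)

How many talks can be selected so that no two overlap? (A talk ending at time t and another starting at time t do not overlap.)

8

Order by finish time; keep every interval that doesn't clash with the previous kept one.
By end time: (0,1), (0,3), (3,4), (5,7), (2,8), (9,11), (8,13), (15,17), (23,24), (25,27), (23,28), (27,29).
Pick (0,1); next start ≥ 1 → (3,4); next start ≥ 4 → (5,7); next start ≥ 7 → (9,11); next start ≥ 11 → (15,17); next start ≥ 17 → (23,24); next start ≥ 24 → (25,27); next start ≥ 27 → (27,29).
Selected 8 talks.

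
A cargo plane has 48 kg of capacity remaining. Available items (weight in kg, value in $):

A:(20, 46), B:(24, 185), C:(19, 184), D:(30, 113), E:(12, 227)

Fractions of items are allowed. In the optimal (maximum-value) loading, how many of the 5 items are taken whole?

Sort by value per unit weight and fill in that order.
Order: E (227/12=18.92) > C (184/19=9.68) > B (185/24=7.71) > D (113/30=3.77) > A (46/20=2.30)
Fill: take E (12 @ 227) → take C (19 @ 184) → take 17/24 of B → 131.04; 48/48 used.
2 item(s) taken whole; one partial (take 17/24 of B).

2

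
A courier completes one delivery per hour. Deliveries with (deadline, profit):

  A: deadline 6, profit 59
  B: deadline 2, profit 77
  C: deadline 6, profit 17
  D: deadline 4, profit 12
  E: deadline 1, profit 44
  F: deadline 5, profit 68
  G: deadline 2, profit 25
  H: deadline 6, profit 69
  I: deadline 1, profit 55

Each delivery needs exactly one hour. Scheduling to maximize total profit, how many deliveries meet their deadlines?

By profit: B(d2,77), H(d6,69), F(d5,68), A(d6,59), I(d1,55), E(d1,44), G(d2,25), C(d6,17), D(d4,12)
B→slot 2; H→slot 6; F→slot 5; A→slot 4; I→slot 1; E skipped; G skipped; C→slot 3; D skipped.
6 of 9 scheduled.

6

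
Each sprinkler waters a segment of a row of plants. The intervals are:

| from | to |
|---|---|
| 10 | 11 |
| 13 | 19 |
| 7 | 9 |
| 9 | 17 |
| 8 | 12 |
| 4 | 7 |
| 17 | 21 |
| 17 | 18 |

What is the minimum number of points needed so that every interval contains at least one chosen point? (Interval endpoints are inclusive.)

3

Sorted: [4,7] [7,9] [10,11] [8,12] [9,17] [17,18] [13,19] [17,21]
{[4,7],[7,9]} hit by 7; {[10,11],[8,12],[9,17]} hit by 11; {[17,18],[13,19],[17,21]} hit by 18.
Points: 7, 11, 18 (3 total).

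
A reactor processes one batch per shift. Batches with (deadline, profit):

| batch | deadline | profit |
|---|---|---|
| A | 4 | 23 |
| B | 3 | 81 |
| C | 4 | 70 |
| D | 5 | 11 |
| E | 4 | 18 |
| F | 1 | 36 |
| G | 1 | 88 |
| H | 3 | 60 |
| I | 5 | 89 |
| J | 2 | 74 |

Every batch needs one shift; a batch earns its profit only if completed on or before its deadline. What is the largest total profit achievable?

402

Profit order: I=89 G=88 B=81 J=74 C=70 H=60 F=36 A=23 E=18 D=11
Assign: I→slot 5, G→slot 1, B→slot 3, J→slot 2, C→slot 4, H skipped, F skipped, A skipped, E skipped, D skipped.
Slots: [1:G] [2:J] [3:B] [4:C] [5:I]
Profit = 88 + 74 + 81 + 70 + 89 = 402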